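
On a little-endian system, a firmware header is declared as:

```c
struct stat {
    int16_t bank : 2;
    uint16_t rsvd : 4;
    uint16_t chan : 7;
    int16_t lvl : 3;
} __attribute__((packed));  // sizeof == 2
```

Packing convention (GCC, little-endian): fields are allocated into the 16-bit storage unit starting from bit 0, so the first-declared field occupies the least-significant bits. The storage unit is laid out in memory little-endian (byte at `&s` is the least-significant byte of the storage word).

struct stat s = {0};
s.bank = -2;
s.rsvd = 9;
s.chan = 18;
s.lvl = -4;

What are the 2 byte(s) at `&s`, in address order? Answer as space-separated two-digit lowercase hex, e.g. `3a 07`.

bank (2b) val=-2 bits=0x2 at bit 0: 0x0002
rsvd (4b) val=9 bits=0x9 at bit 2: 0x0026
chan (7b) val=18 bits=0x12 at bit 6: 0x04a6
lvl (3b) val=-4 bits=0x4 at bit 13: 0x84a6
word = 0x84a6 → little-endian bytes:
  [0]=0xa6  [1]=0x84

a6 84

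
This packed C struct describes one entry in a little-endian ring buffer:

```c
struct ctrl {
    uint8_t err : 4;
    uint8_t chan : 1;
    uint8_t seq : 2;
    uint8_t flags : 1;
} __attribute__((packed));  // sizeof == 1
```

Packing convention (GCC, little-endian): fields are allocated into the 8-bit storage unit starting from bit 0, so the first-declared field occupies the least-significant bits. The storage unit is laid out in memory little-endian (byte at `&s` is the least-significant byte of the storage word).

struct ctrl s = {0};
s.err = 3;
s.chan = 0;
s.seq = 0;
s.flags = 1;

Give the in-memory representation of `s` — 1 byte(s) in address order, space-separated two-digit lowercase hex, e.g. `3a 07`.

[0+:4] err=3 & 0xf = 0x3; word=0x03
[4+:1] chan=0 & 0x1 = 0x0; word=0x03
[5+:2] seq=0 & 0x3 = 0x0; word=0x03
[7+:1] flags=1 & 0x1 = 0x1; word=0x83
word = 0x83 → little-endian bytes:
  [0]=0x83

83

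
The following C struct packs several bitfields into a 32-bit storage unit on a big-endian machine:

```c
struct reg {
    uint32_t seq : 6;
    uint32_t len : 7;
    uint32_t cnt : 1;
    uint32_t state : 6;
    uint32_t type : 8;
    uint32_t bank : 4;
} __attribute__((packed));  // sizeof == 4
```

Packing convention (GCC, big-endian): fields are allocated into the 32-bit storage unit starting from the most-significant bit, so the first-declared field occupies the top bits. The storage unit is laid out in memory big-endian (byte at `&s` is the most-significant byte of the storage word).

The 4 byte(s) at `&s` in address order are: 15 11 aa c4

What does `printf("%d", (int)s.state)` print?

26

[0]=0x15 [1]=0x11 [2]=0xaa [3]=0xc4 (big-endian) → word 0x1511aac4
seq:6 @ bit 26 → (0x1511aac4>>26)&0x3f = 0x5
len:7 @ bit 19 → (0x1511aac4>>19)&0x7f = 0x22
cnt:1 @ bit 18 → (0x1511aac4>>18)&0x1 = 0x0
state:6 @ bit 12 → (0x1511aac4>>12)&0x3f = 0x1a  ←
type:8 @ bit 4 → (0x1511aac4>>4)&0xff = 0xac
bank:4 @ bit 0 → (0x1511aac4>>0)&0xf = 0x4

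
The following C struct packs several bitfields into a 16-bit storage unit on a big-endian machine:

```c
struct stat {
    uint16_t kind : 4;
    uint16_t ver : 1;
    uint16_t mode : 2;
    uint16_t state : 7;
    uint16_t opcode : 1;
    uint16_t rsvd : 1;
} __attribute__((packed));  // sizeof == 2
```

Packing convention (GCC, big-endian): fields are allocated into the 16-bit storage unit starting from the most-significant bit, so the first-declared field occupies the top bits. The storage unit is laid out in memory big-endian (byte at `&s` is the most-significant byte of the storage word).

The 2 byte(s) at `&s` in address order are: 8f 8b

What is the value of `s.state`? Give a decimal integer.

[0]=0x8f [1]=0x8b (big-endian) → word 0x8f8b
kind:4 @ bit 12 → (0x8f8b>>12)&0xf = 0x8
ver:1 @ bit 11 → (0x8f8b>>11)&0x1 = 0x1
mode:2 @ bit 9 → (0x8f8b>>9)&0x3 = 0x3
state:7 @ bit 2 → (0x8f8b>>2)&0x7f = 0x62  ←
opcode:1 @ bit 1 → (0x8f8b>>1)&0x1 = 0x1
rsvd:1 @ bit 0 → (0x8f8b>>0)&0x1 = 0x1

98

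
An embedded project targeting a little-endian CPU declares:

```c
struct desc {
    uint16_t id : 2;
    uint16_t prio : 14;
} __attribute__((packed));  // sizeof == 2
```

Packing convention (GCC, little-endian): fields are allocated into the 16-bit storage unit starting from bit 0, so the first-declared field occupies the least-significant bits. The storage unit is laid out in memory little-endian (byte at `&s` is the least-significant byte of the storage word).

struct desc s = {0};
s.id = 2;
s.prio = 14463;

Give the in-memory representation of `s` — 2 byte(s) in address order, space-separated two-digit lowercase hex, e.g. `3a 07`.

fe e1

[0+:2] id=2 & 0x3 = 0x2; word=0x0002
[2+:14] prio=14463 & 0x3fff = 0x387f; word=0xe1fe
word = 0xe1fe → little-endian bytes:
  [0]=0xfe  [1]=0xe1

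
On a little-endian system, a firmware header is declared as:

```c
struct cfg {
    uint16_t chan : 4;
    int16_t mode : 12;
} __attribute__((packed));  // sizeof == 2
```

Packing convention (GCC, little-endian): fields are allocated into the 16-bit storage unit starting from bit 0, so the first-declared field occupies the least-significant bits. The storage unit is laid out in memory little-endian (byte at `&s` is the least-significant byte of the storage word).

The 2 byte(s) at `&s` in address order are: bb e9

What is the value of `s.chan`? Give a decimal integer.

11

[0]=0xbb [1]=0xe9 (little-endian) → word 0xe9bb
chan:4 @ bit 0 → (0xe9bb>>0)&0xf = 0xb  ←
mode:12 @ bit 4 → (0xe9bb>>4)&0xfff = 0xe9b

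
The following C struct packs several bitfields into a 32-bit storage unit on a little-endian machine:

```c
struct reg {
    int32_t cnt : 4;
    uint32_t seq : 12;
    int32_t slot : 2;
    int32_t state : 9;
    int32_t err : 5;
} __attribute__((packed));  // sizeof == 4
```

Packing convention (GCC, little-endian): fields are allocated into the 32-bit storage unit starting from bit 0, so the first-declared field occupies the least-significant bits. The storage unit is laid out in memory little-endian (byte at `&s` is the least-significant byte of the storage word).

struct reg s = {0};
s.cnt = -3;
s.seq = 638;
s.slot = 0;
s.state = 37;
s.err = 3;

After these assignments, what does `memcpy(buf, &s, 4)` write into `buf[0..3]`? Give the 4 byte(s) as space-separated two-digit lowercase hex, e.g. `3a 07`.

cnt:4 = -3 → 0xd << 0 → word 0x0000000d
seq:12 = 638 → 0x27e << 4 → word 0x000027ed
slot:2 = 0 → 0x0 << 16 → word 0x000027ed
state:9 = 37 → 0x25 << 18 → word 0x009427ed
err:5 = 3 → 0x3 << 27 → word 0x189427ed
word = 0x189427ed → little-endian bytes:
  [0]=0xed  [1]=0x27  [2]=0x94  [3]=0x18

ed 27 94 18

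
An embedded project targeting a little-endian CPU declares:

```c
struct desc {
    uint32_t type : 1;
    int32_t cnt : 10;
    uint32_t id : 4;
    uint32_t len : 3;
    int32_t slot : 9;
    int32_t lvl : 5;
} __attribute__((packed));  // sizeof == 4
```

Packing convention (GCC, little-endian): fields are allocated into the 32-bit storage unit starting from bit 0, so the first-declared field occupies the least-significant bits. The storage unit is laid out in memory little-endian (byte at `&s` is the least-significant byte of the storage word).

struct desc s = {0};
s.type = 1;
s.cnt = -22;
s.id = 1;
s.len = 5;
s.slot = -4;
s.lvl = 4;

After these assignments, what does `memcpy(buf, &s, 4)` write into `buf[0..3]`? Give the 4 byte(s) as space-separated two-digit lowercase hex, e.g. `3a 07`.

d5 8f f2 27

type (1b) val=1 bits=0x1 at bit 0: 0x00000001
cnt (10b) val=-22 bits=0x3ea at bit 1: 0x000007d5
id (4b) val=1 bits=0x1 at bit 11: 0x00000fd5
len (3b) val=5 bits=0x5 at bit 15: 0x00028fd5
slot (9b) val=-4 bits=0x1fc at bit 18: 0x07f28fd5
lvl (5b) val=4 bits=0x4 at bit 27: 0x27f28fd5
word = 0x27f28fd5 → little-endian bytes:
  [0]=0xd5  [1]=0x8f  [2]=0xf2  [3]=0x27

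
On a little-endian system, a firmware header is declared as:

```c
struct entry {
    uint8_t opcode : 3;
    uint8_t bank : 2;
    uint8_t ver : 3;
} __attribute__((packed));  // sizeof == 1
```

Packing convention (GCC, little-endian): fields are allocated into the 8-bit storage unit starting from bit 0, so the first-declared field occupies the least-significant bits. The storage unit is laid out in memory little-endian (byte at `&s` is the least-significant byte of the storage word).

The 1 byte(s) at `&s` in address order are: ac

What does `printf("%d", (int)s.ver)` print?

[0]=0xac (little-endian) → word 0xac
opcode [0+:3] = (word>>0) & 0x7 = 4
bank [3+:2] = (word>>3) & 0x3 = 1
ver [5+:3] = (word>>5) & 0x7 = 5  ←

5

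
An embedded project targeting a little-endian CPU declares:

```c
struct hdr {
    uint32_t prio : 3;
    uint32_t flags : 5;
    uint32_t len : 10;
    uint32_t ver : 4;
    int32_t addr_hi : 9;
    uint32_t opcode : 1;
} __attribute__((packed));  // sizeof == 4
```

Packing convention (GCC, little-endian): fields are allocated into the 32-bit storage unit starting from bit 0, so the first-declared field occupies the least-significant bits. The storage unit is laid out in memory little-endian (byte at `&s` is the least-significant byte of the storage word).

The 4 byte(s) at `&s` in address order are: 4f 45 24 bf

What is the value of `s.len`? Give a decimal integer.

[0]=0x4f [1]=0x45 [2]=0x24 [3]=0xbf (little-endian) → word 0xbf24454f
prio:3 @ bit 0 → (0xbf24454f>>0)&0x7 = 0x7
flags:5 @ bit 3 → (0xbf24454f>>3)&0x1f = 0x9
len:10 @ bit 8 → (0xbf24454f>>8)&0x3ff = 0x45  ←
ver:4 @ bit 18 → (0xbf24454f>>18)&0xf = 0x9
addr_hi:9 @ bit 22 → (0xbf24454f>>22)&0x1ff = 0xfc
opcode:1 @ bit 31 → (0xbf24454f>>31)&0x1 = 0x1

69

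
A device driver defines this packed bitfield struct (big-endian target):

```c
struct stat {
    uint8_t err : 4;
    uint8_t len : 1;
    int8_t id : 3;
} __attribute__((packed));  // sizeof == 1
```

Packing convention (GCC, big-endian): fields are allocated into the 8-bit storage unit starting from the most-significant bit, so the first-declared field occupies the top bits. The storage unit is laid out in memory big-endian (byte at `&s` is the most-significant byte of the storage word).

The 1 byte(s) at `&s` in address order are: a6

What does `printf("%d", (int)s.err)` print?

[0]=0xa6 (big-endian) → word 0xa6
err [4+:4] = (word>>4) & 0xf = 10  ←
len [3+:1] = (word>>3) & 0x1 = 0
id [0+:3] = (word>>0) & 0x7 = 6

10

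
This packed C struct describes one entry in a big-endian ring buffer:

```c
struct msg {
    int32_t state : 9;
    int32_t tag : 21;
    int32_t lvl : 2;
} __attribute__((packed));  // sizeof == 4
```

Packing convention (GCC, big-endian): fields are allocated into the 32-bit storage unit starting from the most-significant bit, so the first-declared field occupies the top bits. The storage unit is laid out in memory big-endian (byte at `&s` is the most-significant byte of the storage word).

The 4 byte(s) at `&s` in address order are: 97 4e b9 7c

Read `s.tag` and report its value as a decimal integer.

-807329

[0]=0x97 [1]=0x4e [2]=0xb9 [3]=0x7c (big-endian) → word 0x974eb97c
state [23+:9] = (word>>23) & 0x1ff = 302
tag [2+:21] = (word>>2) & 0x1fffff = 1289823  ←
lvl [0+:2] = (word>>0) & 0x3 = 0
tag signed 21b, MSB=1: 1289823 - 2097152 = -807329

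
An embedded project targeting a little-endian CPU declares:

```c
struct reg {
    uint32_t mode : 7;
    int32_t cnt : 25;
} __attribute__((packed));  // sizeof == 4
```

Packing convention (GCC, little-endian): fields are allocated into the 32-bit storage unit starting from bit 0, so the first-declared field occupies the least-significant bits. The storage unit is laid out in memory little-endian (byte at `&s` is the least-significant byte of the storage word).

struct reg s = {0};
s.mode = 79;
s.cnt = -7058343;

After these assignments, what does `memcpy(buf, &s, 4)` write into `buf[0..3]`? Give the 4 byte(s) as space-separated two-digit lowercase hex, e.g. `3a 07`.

[0+:7] mode=79 & 0x7f = 0x4f; word=0x0000004f
[7+:25] cnt=-7058343 & 0x1ffffff = 0x1944c59; word=0xca262ccf
word = 0xca262ccf → little-endian bytes:
  [0]=0xcf  [1]=0x2c  [2]=0x26  [3]=0xca

cf 2c 26 ca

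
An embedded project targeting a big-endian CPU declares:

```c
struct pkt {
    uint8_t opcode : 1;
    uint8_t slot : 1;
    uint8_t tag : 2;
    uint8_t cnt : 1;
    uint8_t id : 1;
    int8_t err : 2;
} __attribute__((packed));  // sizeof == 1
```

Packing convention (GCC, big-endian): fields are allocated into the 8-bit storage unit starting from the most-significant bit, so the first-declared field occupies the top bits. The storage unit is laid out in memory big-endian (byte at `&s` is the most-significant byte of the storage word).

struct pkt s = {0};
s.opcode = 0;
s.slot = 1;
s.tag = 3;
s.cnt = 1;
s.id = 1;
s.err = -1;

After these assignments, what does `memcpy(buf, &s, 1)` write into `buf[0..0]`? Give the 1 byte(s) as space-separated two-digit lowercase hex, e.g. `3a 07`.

7f

[7+:1] opcode=0 & 0x1 = 0x0; word=0x00
[6+:1] slot=1 & 0x1 = 0x1; word=0x40
[4+:2] tag=3 & 0x3 = 0x3; word=0x70
[3+:1] cnt=1 & 0x1 = 0x1; word=0x78
[2+:1] id=1 & 0x1 = 0x1; word=0x7c
[0+:2] err=-1 & 0x3 = 0x3; word=0x7f
word = 0x7f → big-endian bytes:
  [0]=0x7f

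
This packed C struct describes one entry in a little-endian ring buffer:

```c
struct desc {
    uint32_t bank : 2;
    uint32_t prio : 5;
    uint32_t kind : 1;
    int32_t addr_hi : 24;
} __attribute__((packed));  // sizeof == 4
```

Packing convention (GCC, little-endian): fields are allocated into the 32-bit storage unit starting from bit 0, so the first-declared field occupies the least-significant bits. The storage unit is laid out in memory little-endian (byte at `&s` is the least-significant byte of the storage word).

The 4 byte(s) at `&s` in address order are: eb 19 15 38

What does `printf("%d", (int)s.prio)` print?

26

[0]=0xeb [1]=0x19 [2]=0x15 [3]=0x38 (little-endian) → word 0x381519eb
bank [0+:2] = (word>>0) & 0x3 = 3
prio [2+:5] = (word>>2) & 0x1f = 26  ←
kind [7+:1] = (word>>7) & 0x1 = 1
addr_hi [8+:24] = (word>>8) & 0xffffff = 3675417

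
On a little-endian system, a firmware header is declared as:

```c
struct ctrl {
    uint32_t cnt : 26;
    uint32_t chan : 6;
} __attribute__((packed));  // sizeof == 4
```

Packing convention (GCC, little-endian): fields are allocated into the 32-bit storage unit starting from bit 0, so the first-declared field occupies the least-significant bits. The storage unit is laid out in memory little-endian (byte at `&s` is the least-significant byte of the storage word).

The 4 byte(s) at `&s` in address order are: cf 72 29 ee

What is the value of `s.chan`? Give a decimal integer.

59

[0]=0xcf [1]=0x72 [2]=0x29 [3]=0xee (little-endian) → word 0xee2972cf
cnt:26 @ bit 0 → (0xee2972cf>>0)&0x3ffffff = 0x22972cf
chan:6 @ bit 26 → (0xee2972cf>>26)&0x3f = 0x3b  ←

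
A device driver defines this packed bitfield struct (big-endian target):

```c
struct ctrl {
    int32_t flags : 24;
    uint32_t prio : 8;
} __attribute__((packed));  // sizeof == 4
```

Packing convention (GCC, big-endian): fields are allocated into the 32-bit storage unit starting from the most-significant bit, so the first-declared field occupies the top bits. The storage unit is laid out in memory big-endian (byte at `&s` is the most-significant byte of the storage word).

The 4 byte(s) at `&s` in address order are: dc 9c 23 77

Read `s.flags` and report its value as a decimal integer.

[0]=0xdc [1]=0x9c [2]=0x23 [3]=0x77 (big-endian) → word 0xdc9c2377
flags:24 @ bit 8 → (0xdc9c2377>>8)&0xffffff = 0xdc9c23  ←
prio:8 @ bit 0 → (0xdc9c2377>>0)&0xff = 0x77
flags signed 24b, MSB=1: 14457891 - 16777216 = -2319325

-2319325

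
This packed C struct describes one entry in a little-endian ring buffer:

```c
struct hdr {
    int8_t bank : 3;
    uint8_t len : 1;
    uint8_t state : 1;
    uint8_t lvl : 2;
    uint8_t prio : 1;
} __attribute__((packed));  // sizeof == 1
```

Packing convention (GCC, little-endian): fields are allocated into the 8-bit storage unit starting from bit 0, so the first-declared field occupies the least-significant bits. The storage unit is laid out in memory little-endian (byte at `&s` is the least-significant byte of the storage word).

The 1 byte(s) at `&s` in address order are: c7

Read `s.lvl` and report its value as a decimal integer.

[0]=0xc7 (little-endian) → word 0xc7
bank [0+:3] = (word>>0) & 0x7 = 7
len [3+:1] = (word>>3) & 0x1 = 0
state [4+:1] = (word>>4) & 0x1 = 0
lvl [5+:2] = (word>>5) & 0x3 = 2  ←
prio [7+:1] = (word>>7) & 0x1 = 1

2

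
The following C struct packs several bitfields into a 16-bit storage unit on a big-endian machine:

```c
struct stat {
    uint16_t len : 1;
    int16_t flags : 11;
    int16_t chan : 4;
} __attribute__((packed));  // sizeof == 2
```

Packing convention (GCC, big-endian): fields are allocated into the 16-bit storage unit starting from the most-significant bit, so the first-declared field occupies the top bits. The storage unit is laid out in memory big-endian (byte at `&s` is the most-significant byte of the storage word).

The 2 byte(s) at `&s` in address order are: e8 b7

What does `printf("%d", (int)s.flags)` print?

[0]=0xe8 [1]=0xb7 (big-endian) → word 0xe8b7
len:1 @ bit 15 → (0xe8b7>>15)&0x1 = 0x1
flags:11 @ bit 4 → (0xe8b7>>4)&0x7ff = 0x68b  ←
chan:4 @ bit 0 → (0xe8b7>>0)&0xf = 0x7
flags signed 11b, MSB=1: 1675 - 2048 = -373

-373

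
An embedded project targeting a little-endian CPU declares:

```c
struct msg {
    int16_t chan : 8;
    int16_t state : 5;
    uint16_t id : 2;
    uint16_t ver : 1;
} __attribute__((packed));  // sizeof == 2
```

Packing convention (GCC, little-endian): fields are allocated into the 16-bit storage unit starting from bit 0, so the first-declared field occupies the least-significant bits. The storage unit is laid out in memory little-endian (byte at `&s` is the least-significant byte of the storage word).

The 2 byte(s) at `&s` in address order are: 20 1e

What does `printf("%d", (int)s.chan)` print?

32

[0]=0x20 [1]=0x1e (little-endian) → word 0x1e20
chan [0+:8] = (word>>0) & 0xff = 32  ←
state [8+:5] = (word>>8) & 0x1f = 30
id [13+:2] = (word>>13) & 0x3 = 0
ver [15+:1] = (word>>15) & 0x1 = 0
chan signed 8b, MSB=0: value = 32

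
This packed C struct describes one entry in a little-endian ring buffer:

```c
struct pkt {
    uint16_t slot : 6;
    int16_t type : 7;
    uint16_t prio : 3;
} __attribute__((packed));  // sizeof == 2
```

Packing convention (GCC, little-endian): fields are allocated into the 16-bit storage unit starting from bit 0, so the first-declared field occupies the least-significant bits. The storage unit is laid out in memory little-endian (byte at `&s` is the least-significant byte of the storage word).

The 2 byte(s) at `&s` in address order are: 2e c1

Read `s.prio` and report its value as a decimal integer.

[0]=0x2e [1]=0xc1 (little-endian) → word 0xc12e
slot [0+:6] = (word>>0) & 0x3f = 46
type [6+:7] = (word>>6) & 0x7f = 4
prio [13+:3] = (word>>13) & 0x7 = 6  ←

6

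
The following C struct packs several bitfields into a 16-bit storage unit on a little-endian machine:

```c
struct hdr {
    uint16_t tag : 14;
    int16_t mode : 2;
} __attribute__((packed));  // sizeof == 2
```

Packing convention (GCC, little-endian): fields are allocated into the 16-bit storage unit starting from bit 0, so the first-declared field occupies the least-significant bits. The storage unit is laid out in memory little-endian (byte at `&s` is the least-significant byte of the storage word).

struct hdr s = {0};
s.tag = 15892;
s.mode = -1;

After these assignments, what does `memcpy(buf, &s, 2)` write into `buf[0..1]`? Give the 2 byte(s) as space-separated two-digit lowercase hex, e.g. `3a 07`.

14 fe

[0+:14] tag=15892 & 0x3fff = 0x3e14; word=0x3e14
[14+:2] mode=-1 & 0x3 = 0x3; word=0xfe14
word = 0xfe14 → little-endian bytes:
  [0]=0x14  [1]=0xfe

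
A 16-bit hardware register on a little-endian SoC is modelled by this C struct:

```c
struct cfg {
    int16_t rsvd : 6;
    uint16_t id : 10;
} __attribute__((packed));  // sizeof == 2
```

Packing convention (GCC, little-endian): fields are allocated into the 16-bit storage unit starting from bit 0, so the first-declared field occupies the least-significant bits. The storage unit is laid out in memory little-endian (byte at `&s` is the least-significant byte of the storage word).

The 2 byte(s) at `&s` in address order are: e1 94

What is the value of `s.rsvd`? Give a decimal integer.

-31

[0]=0xe1 [1]=0x94 (little-endian) → word 0x94e1
rsvd:6 @ bit 0 → (0x94e1>>0)&0x3f = 0x21  ←
id:10 @ bit 6 → (0x94e1>>6)&0x3ff = 0x253
rsvd signed 6b, MSB=1: 33 - 64 = -31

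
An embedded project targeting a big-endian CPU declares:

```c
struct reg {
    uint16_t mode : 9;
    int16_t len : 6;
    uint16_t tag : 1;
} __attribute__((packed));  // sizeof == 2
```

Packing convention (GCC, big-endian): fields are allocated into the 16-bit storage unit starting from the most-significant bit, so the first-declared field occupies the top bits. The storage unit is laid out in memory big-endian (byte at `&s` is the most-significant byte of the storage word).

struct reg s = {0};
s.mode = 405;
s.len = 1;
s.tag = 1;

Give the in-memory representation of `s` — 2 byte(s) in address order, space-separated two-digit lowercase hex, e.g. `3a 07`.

ca 83

[7+:9] mode=405 & 0x1ff = 0x195; word=0xca80
[1+:6] len=1 & 0x3f = 0x1; word=0xca82
[0+:1] tag=1 & 0x1 = 0x1; word=0xca83
word = 0xca83 → big-endian bytes:
  [0]=0xca  [1]=0x83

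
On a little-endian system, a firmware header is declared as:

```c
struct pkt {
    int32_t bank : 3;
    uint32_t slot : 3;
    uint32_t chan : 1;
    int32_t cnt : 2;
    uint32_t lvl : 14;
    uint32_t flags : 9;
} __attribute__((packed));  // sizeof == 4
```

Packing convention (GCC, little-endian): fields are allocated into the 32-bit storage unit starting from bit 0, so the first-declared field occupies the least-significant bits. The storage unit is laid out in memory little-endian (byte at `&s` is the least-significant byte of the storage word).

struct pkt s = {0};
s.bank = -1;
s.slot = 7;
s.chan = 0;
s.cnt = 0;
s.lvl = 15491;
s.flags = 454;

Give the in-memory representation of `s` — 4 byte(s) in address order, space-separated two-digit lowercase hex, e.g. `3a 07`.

3f 06 79 e3

bank:3 = -1 → 0x7 << 0 → word 0x00000007
slot:3 = 7 → 0x7 << 3 → word 0x0000003f
chan:1 = 0 → 0x0 << 6 → word 0x0000003f
cnt:2 = 0 → 0x0 << 7 → word 0x0000003f
lvl:14 = 15491 → 0x3c83 << 9 → word 0x0079063f
flags:9 = 454 → 0x1c6 << 23 → word 0xe379063f
word = 0xe379063f → little-endian bytes:
  [0]=0x3f  [1]=0x06  [2]=0x79  [3]=0xe3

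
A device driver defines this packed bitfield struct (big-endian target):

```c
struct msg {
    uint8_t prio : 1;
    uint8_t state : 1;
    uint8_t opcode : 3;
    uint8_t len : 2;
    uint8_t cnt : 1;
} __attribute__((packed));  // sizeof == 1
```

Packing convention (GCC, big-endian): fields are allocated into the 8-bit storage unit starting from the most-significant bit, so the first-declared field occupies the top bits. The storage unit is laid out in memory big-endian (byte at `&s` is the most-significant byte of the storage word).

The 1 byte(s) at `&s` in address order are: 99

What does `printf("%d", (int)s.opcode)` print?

[0]=0x99 (big-endian) → word 0x99
prio:1 @ bit 7 → (0x99>>7)&0x1 = 0x1
state:1 @ bit 6 → (0x99>>6)&0x1 = 0x0
opcode:3 @ bit 3 → (0x99>>3)&0x7 = 0x3  ←
len:2 @ bit 1 → (0x99>>1)&0x3 = 0x0
cnt:1 @ bit 0 → (0x99>>0)&0x1 = 0x1

3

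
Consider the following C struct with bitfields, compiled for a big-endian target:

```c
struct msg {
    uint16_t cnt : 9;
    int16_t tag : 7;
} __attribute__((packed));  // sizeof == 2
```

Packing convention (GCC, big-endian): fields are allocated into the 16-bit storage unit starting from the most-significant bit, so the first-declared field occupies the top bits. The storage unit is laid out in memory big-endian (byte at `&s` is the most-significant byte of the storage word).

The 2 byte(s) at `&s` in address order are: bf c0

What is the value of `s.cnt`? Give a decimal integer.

383

[0]=0xbf [1]=0xc0 (big-endian) → word 0xbfc0
cnt [7+:9] = (word>>7) & 0x1ff = 383  ←
tag [0+:7] = (word>>0) & 0x7f = 64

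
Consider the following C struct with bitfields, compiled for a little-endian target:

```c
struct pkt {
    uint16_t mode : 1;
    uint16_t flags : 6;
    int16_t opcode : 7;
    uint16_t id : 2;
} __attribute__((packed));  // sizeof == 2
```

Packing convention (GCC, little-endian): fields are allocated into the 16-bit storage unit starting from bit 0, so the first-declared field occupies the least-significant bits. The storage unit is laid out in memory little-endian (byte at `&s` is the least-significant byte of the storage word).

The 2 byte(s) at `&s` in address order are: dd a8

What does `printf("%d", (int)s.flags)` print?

[0]=0xdd [1]=0xa8 (little-endian) → word 0xa8dd
mode:1 @ bit 0 → (0xa8dd>>0)&0x1 = 0x1
flags:6 @ bit 1 → (0xa8dd>>1)&0x3f = 0x2e  ←
opcode:7 @ bit 7 → (0xa8dd>>7)&0x7f = 0x51
id:2 @ bit 14 → (0xa8dd>>14)&0x3 = 0x2

46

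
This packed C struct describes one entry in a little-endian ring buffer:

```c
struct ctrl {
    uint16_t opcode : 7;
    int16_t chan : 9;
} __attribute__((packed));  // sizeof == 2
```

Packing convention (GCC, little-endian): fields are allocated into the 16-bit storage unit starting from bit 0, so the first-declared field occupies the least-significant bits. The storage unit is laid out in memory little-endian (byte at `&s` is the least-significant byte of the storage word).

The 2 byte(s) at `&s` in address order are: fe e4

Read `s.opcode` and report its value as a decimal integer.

[0]=0xfe [1]=0xe4 (little-endian) → word 0xe4fe
opcode:7 @ bit 0 → (0xe4fe>>0)&0x7f = 0x7e  ←
chan:9 @ bit 7 → (0xe4fe>>7)&0x1ff = 0x1c9

126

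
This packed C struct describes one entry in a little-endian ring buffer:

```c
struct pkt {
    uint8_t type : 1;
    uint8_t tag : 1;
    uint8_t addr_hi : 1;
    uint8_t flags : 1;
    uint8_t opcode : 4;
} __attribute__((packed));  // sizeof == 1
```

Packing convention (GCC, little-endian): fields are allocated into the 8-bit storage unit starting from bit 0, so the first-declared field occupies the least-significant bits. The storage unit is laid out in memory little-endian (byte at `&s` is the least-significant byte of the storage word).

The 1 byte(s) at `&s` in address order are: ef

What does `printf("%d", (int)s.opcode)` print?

[0]=0xef (little-endian) → word 0xef
type:1 @ bit 0 → (0xef>>0)&0x1 = 0x1
tag:1 @ bit 1 → (0xef>>1)&0x1 = 0x1
addr_hi:1 @ bit 2 → (0xef>>2)&0x1 = 0x1
flags:1 @ bit 3 → (0xef>>3)&0x1 = 0x1
opcode:4 @ bit 4 → (0xef>>4)&0xf = 0xe  ←

14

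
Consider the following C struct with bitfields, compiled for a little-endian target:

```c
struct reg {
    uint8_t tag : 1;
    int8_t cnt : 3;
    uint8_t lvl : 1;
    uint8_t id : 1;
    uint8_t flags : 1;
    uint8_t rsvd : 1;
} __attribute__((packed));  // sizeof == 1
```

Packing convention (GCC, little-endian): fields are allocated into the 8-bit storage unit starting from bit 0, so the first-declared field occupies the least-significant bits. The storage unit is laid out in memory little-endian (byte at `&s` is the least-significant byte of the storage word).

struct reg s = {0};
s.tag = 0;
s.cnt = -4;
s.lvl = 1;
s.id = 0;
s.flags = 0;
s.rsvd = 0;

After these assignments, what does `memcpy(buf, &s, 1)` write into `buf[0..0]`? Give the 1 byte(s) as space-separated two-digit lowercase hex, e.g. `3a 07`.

18

[0+:1] tag=0 & 0x1 = 0x0; word=0x00
[1+:3] cnt=-4 & 0x7 = 0x4; word=0x08
[4+:1] lvl=1 & 0x1 = 0x1; word=0x18
[5+:1] id=0 & 0x1 = 0x0; word=0x18
[6+:1] flags=0 & 0x1 = 0x0; word=0x18
[7+:1] rsvd=0 & 0x1 = 0x0; word=0x18
word = 0x18 → little-endian bytes:
  [0]=0x18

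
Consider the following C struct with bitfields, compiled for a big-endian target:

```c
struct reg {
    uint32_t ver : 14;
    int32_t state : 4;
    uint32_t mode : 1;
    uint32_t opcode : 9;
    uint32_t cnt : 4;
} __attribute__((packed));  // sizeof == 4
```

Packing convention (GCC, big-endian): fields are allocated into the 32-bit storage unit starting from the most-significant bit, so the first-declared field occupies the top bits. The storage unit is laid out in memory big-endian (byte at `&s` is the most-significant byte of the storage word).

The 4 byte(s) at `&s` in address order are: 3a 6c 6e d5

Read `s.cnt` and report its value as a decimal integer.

5

[0]=0x3a [1]=0x6c [2]=0x6e [3]=0xd5 (big-endian) → word 0x3a6c6ed5
ver:14 @ bit 18 → (0x3a6c6ed5>>18)&0x3fff = 0xe9b
state:4 @ bit 14 → (0x3a6c6ed5>>14)&0xf = 0x1
mode:1 @ bit 13 → (0x3a6c6ed5>>13)&0x1 = 0x1
opcode:9 @ bit 4 → (0x3a6c6ed5>>4)&0x1ff = 0xed
cnt:4 @ bit 0 → (0x3a6c6ed5>>0)&0xf = 0x5  ←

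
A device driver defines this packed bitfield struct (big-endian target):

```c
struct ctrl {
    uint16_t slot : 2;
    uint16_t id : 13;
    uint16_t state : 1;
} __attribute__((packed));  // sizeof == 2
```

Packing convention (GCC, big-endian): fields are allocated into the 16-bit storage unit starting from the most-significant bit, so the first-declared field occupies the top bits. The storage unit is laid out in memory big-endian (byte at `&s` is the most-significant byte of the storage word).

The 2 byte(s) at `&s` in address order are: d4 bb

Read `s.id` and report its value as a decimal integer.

2653

[0]=0xd4 [1]=0xbb (big-endian) → word 0xd4bb
slot [14+:2] = (word>>14) & 0x3 = 3
id [1+:13] = (word>>1) & 0x1fff = 2653  ←
state [0+:1] = (word>>0) & 0x1 = 1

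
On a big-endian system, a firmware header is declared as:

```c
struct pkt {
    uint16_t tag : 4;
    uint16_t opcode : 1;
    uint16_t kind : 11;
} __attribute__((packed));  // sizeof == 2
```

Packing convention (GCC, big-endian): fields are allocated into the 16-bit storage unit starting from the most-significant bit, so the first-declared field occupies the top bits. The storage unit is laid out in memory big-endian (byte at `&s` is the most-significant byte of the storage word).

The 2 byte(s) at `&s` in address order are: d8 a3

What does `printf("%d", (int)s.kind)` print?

[0]=0xd8 [1]=0xa3 (big-endian) → word 0xd8a3
tag:4 @ bit 12 → (0xd8a3>>12)&0xf = 0xd
opcode:1 @ bit 11 → (0xd8a3>>11)&0x1 = 0x1
kind:11 @ bit 0 → (0xd8a3>>0)&0x7ff = 0xa3  ←

163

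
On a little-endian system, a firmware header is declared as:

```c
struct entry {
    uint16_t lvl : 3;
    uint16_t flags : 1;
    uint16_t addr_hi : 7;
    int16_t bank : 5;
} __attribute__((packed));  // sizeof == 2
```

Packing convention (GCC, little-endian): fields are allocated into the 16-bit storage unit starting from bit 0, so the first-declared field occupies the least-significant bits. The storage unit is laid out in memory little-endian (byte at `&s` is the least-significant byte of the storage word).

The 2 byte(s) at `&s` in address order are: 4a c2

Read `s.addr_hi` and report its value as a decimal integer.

[0]=0x4a [1]=0xc2 (little-endian) → word 0xc24a
lvl [0+:3] = (word>>0) & 0x7 = 2
flags [3+:1] = (word>>3) & 0x1 = 1
addr_hi [4+:7] = (word>>4) & 0x7f = 36  ←
bank [11+:5] = (word>>11) & 0x1f = 24

36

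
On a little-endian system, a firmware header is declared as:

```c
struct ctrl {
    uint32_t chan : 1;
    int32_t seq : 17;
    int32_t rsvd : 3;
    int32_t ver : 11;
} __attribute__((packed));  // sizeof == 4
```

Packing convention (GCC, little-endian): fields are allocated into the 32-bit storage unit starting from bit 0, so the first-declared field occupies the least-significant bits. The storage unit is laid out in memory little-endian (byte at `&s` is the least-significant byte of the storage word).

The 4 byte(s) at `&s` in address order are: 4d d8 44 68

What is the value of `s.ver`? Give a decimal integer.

[0]=0x4d [1]=0xd8 [2]=0x44 [3]=0x68 (little-endian) → word 0x6844d84d
chan:1 @ bit 0 → (0x6844d84d>>0)&0x1 = 0x1
seq:17 @ bit 1 → (0x6844d84d>>1)&0x1ffff = 0x6c26
rsvd:3 @ bit 18 → (0x6844d84d>>18)&0x7 = 0x1
ver:11 @ bit 21 → (0x6844d84d>>21)&0x7ff = 0x342  ←
ver signed 11b, MSB=0: value = 834

834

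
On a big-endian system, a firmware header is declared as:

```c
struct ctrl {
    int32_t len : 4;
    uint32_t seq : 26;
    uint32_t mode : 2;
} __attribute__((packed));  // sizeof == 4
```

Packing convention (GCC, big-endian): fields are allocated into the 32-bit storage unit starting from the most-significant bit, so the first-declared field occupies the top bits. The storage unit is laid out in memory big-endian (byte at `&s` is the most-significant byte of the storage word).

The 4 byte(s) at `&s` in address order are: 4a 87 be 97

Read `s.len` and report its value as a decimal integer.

4

[0]=0x4a [1]=0x87 [2]=0xbe [3]=0x97 (big-endian) → word 0x4a87be97
len:4 @ bit 28 → (0x4a87be97>>28)&0xf = 0x4  ←
seq:26 @ bit 2 → (0x4a87be97>>2)&0x3ffffff = 0x2a1efa5
mode:2 @ bit 0 → (0x4a87be97>>0)&0x3 = 0x3
len signed 4b, MSB=0: value = 4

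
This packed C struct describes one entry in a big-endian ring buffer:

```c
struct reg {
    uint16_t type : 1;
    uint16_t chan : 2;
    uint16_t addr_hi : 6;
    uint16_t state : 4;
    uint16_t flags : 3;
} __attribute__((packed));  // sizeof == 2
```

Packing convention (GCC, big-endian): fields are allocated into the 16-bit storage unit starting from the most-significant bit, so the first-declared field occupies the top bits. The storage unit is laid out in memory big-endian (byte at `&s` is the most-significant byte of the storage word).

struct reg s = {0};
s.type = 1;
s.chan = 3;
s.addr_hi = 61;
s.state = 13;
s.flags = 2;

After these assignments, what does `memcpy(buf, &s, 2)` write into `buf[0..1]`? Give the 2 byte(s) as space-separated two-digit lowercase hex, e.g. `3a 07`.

fe ea

type (1b) val=1 bits=0x1 at bit 15: 0x8000
chan (2b) val=3 bits=0x3 at bit 13: 0xe000
addr_hi (6b) val=61 bits=0x3d at bit 7: 0xfe80
state (4b) val=13 bits=0xd at bit 3: 0xfee8
flags (3b) val=2 bits=0x2 at bit 0: 0xfeea
word = 0xfeea → big-endian bytes:
  [0]=0xfe  [1]=0xea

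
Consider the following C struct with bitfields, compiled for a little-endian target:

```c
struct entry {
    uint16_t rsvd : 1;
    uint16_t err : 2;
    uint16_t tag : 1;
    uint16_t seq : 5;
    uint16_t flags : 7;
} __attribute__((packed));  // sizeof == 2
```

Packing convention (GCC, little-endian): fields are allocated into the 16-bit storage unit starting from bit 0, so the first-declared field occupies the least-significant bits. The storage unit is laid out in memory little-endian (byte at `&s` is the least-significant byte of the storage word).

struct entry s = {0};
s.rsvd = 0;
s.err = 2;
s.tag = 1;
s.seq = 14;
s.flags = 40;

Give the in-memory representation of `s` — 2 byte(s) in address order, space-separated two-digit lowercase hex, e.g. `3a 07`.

ec 50

rsvd (1b) val=0 bits=0x0 at bit 0: 0x0000
err (2b) val=2 bits=0x2 at bit 1: 0x0004
tag (1b) val=1 bits=0x1 at bit 3: 0x000c
seq (5b) val=14 bits=0xe at bit 4: 0x00ec
flags (7b) val=40 bits=0x28 at bit 9: 0x50ec
word = 0x50ec → little-endian bytes:
  [0]=0xec  [1]=0x50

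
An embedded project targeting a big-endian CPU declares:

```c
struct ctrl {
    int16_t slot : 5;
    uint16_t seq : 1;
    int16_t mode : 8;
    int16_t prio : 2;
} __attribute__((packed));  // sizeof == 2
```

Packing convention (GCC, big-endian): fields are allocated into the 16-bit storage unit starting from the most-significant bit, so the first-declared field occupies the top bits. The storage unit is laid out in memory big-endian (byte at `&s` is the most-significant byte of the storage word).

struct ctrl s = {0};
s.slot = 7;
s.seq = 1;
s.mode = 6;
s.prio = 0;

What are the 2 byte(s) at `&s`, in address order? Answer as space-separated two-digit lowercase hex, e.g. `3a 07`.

slot (5b) val=7 bits=0x7 at bit 11: 0x3800
seq (1b) val=1 bits=0x1 at bit 10: 0x3c00
mode (8b) val=6 bits=0x6 at bit 2: 0x3c18
prio (2b) val=0 bits=0x0 at bit 0: 0x3c18
word = 0x3c18 → big-endian bytes:
  [0]=0x3c  [1]=0x18

3c 18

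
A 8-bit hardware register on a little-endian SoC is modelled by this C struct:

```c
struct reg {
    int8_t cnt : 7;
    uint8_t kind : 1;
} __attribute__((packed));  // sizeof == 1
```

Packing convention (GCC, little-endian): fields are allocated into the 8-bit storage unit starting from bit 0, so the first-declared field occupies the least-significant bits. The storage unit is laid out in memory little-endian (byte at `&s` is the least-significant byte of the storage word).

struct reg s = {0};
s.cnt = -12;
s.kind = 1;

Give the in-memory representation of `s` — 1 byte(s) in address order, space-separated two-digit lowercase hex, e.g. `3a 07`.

f4

cnt:7 = -12 → 0x74 << 0 → word 0x74
kind:1 = 1 → 0x1 << 7 → word 0xf4
word = 0xf4 → little-endian bytes:
  [0]=0xf4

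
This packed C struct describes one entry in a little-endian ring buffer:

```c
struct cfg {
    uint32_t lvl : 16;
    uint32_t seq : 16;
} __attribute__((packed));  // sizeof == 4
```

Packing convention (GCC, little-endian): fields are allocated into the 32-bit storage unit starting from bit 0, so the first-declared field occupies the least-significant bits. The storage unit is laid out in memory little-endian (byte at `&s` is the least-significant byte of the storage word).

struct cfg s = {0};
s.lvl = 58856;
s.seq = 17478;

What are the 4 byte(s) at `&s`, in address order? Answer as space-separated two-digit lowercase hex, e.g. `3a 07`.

e8 e5 46 44

lvl:16 = 58856 → 0xe5e8 << 0 → word 0x0000e5e8
seq:16 = 17478 → 0x4446 << 16 → word 0x4446e5e8
word = 0x4446e5e8 → little-endian bytes:
  [0]=0xe8  [1]=0xe5  [2]=0x46  [3]=0x44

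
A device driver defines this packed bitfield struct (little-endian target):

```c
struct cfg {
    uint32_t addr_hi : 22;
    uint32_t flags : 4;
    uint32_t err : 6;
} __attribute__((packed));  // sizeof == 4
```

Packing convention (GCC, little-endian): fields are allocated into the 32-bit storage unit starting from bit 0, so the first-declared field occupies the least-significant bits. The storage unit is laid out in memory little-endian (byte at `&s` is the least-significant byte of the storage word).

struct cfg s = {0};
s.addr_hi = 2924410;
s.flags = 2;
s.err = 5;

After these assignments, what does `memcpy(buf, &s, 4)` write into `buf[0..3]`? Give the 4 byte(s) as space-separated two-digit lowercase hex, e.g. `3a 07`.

addr_hi (22b) val=2924410 bits=0x2c9f7a at bit 0: 0x002c9f7a
flags (4b) val=2 bits=0x2 at bit 22: 0x00ac9f7a
err (6b) val=5 bits=0x5 at bit 26: 0x14ac9f7a
word = 0x14ac9f7a → little-endian bytes:
  [0]=0x7a  [1]=0x9f  [2]=0xac  [3]=0x14

7a 9f ac 14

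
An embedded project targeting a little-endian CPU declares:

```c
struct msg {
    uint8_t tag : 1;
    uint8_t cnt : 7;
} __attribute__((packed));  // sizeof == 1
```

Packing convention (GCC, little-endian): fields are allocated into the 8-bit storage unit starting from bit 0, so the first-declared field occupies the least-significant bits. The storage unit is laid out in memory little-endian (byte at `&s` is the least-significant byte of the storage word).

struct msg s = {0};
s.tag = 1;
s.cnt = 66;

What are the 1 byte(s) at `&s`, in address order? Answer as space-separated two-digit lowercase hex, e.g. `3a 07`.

tag (1b) val=1 bits=0x1 at bit 0: 0x01
cnt (7b) val=66 bits=0x42 at bit 1: 0x85
word = 0x85 → little-endian bytes:
  [0]=0x85

85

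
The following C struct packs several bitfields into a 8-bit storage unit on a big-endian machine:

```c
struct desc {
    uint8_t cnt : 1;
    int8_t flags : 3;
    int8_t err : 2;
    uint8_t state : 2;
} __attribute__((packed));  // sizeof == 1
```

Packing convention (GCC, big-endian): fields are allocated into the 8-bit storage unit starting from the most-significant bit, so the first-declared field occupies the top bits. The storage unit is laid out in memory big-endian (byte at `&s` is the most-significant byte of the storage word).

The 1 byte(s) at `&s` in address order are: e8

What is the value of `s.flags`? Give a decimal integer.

[0]=0xe8 (big-endian) → word 0xe8
cnt [7+:1] = (word>>7) & 0x1 = 1
flags [4+:3] = (word>>4) & 0x7 = 6  ←
err [2+:2] = (word>>2) & 0x3 = 2
state [0+:2] = (word>>0) & 0x3 = 0
flags signed 3b, MSB=1: 6 - 8 = -2

-2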